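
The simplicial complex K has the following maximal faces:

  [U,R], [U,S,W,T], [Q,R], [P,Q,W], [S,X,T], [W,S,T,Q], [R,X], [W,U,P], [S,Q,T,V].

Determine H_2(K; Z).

Fix the vertex order P < Q < R < S < T < U < V < W < X and write every simplex with vertices in increasing order. Then dim K = 3 and the simplices of K are:

  0-simplices (9): P, Q, R, S, T, U, V, W, X
  1-simplices (20): PQ, PU, PW, QR, QS, QT, QV, QW, RU, RX, ST, SU, SV, SW, SX, TU, TV, TW, TX, UW
  2-simplices (13): PQW, PUW, QST, QSV, QSW, QTV, QTW, STU, STV, STW, STX, SUW, TUW
  3-simplices (3): QSTV, QSTW, STUW

giving chain groups C_0 ≅ Z^9, C_1 ≅ Z^20, C_2 ≅ Z^13, C_3 ≅ Z^3.

Boundary ∂_1: C_1 → C_0 maps an edge to its endpoints' difference, ∂[p,q] = q − p.
This gives a 9×20 integer matrix of rank 8; reducing to Smith normal form yields diagonal entries (1,1,1,1,1,1,1,1).

∂_2: C_2 → C_1 acts by ∂[p,q,r] = [q,r] − [p,r] + [p,q]. For instance
  ∂QTV = TV − QV + QT,
  ∂QSW = SW − QW + QS.
As a 20×13 matrix over Z this has rank 10, with invariant factors (1,1,1,1,1,1,1,1,1,1).

Boundary ∂_3: C_3 → C_2 sends each 3-simplex σ to the alternating sum Σ_i (−1)^i (σ with its i-th vertex removed). For instance
  ∂STUW = TUW − SUW + STW − STU,
  ∂QSTV = STV − QTV + QSV − QST.
This gives a 13×3 integer matrix of rank 3; reducing to Smith normal form yields diagonal entries (1,1,1).

Reading off H_k = ker ∂_k / im ∂_{k+1}:

  H_2: rank ker ∂_2 − rank ∂_3 = (13 − 10) − 3 = 0, and the invariant factors of ∂_3 are all 1, so H_2 = 0.

H_2 = 0.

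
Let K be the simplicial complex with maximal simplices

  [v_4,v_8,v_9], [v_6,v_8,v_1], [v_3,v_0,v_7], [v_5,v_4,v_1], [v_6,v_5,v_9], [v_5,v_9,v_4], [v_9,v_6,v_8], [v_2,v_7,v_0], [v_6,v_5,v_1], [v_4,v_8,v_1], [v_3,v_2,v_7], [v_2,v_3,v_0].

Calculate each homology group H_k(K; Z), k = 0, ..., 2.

Take the total order v_0 < v_1 < v_2 < v_3 < v_4 < v_5 < v_6 < v_7 < v_8 < v_9 on the vertex set. Then K (dimension 2) consists of the simplices:

  0-simplices (10): [v_0], [v_1], [v_2], [v_3], [v_4], [v_5], [v_6], [v_7], [v_8], [v_9]
  1-simplices (18): (18 of them)
  2-simplices (12): (12 of them)

so the chain groups are C_0 ≅ Z^10, C_1 ≅ Z^18, C_2 ≅ Z^12.

The boundary map ∂_1: C_1 → C_0 sends each edge [p,q] (with p < q) to q − p.
The 10×18 boundary matrix has rank 8 and Smith normal form diag(1,1,1,1,1,1,1,1).

The boundary map ∂_2: C_2 → C_1 acts by ∂[p,q,r] = [q,r] − [p,r] + [p,q]. For instance
  ∂[v_0,v_3,v_7] = [v_3,v_7] − [v_0,v_7] + [v_0,v_3],
  ∂[v_6,v_8,v_9] = [v_8,v_9] − [v_6,v_9] + [v_6,v_8].
This gives a 18×12 integer matrix of rank 10; reducing to Smith normal form yields diagonal entries (1,1,1,1,1,1,1,1,1,1).

Now H_k = ker ∂_k / im ∂_{k+1}, so:

  H_0: rank C_0 − rank ∂_1 = 10 − 8 = 2, and the invariant factors of ∂_1 are all 1, so H_0 ≅ Z^2.
  H_1: rank ker ∂_1 − rank ∂_2 = (18 − 8) − 10 = 0, and the invariant factors of ∂_2 are all 1, so H_1 ≅ 0.
  H_2: rank ker ∂_2 − rank ∂_3 = (12 − 10) − 0 = 2, and there is no ∂_3, so H_2 ≅ Z^2.

H_0 ≅ Z^2,  H_1 = 0,  H_2 ≅ Z^2.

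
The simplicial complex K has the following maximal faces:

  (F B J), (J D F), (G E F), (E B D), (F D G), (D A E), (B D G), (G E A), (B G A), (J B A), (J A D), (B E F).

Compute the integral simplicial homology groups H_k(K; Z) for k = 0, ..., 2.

Fix the vertex order A < B < D < E < F < G < J and write every simplex with vertices in increasing order. Then dim K = 2 and the simplices of K are:

  0-simplices (7): A, B, D, E, F, G, J
  1-simplices (18): AB, AD, AE, AG, AJ, BD, BE, BF, BG, BJ, DE, DF, DG, DJ, EF, EG, FG, FJ
  2-simplices (12): ABG, ABJ, ADE, ADJ, AEG, BDE, BDG, BEF, BFJ, DFG, DFJ, EFG

giving chain groups C_0 ≅ Z^7, C_1 ≅ Z^18, C_2 ≅ Z^12.

The boundary map ∂_1: C_1 → C_0 maps an edge to its endpoints' difference, ∂[p,q] = q − p. For instance
  ∂BD = D − B.
The resulting 7×18 matrix has rank 6, and its Smith normal form has invariant factors (1,1,1,1,1,1).

The boundary map ∂_2: C_2 → C_1 sends each 2-simplex [p,q,r] to [q,r] − [p,r] + [p,q]. For instance
  ∂BDE = DE − BE + BD,
  ∂ADE = DE − AE + AD.
This gives a 18×12 integer matrix of rank 12; reducing to Smith normal form yields diagonal entries (1,1,1,1,1,1,1,1,1,1,1,2).

Computing H_k = (kernel of ∂_k) / (image of ∂_{k+1}):

  H_0: rank C_0 − rank ∂_1 = 7 − 6 = 1, and the invariant factors of ∂_1 are all 1, so H_0 ≅ Z.
  H_1: rank ker ∂_1 − rank ∂_2 = (18 − 6) − 12 = 0, and ∂_2 has invariant factor 2 > 1, so H_1 ≅ Z/2.
  H_2: rank ker ∂_2 − rank ∂_3 = (12 − 12) − 0 = 0, and there is no ∂_3, so H_2 ≅ 0.

(K is a triangulation of the real projective plane RP^2.)

H_0 ≅ Z,  H_1 ≅ Z/2,  H_2 = 0.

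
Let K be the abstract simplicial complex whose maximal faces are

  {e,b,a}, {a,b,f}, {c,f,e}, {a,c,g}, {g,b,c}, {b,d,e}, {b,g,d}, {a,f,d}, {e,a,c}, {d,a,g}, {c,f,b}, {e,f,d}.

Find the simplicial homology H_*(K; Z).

K has 7 vertices, 18 edges, 12 triangles.
rank ∂_0 = 0, rank ∂_1 = 6 ⇒ b_0 = 7 − 0 − 6 = 1; all invariant factors of ∂_1 are 1 so no torsion. So H_0 = Z.
rank ∂_1 = 6, rank ∂_2 = 12 ⇒ b_1 = 18 − 6 − 12 = 0; ∂_2 has invariant factor(s) [2] giving torsion. So H_1 = Z/2.
rank ∂_2 = 12, rank ∂_3 = 0 ⇒ b_2 = 12 − 12 − 0 = 0. So H_2 = 0.

H_0 = Z,  H_1 = Z/2,  H_2 = 0.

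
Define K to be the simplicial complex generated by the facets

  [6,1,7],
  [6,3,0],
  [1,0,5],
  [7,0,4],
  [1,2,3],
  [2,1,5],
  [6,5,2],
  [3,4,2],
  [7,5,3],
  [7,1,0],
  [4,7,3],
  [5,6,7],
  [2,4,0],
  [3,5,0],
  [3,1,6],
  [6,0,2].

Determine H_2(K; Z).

Order the vertices as 0 < 1 < 2 < 3 < 4 < 5 < 6 < 7. Listing each simplex with vertices in this order, K has dimension 2 with simplices:

  0-simplices (8): [0], [1], [2], [3], [4], [5], [6], [7]
  1-simplices (24): (24 of them)
  2-simplices (16): [0,1,5], [0,1,7], [0,2,4], [0,2,6], [0,3,5], [0,3,6], [0,4,7], [1,2,3], [1,2,5], [1,3,6], [1,6,7], [2,3,4], [2,5,6], [3,4,7], [3,5,7], [5,6,7]

Hence C_0 ≅ Z^8, C_1 ≅ Z^24, C_2 ≅ Z^16.

The boundary map ∂_1: C_1 → C_0 sends each edge [p,q] (with p < q) to q − p. For instance
  ∂[0,3] = [3] − [0].
The resulting 8×24 matrix has rank 7, and its Smith normal form has invariant factors (1,1,1,1,1,1,1).

∂_2: C_2 → C_1 sends each 2-simplex [p,q,r] to [q,r] − [p,r] + [p,q]. For instance
  ∂[3,5,7] = [5,7] − [3,7] + [3,5],
  ∂[0,2,4] = [2,4] − [0,4] + [0,2].
The resulting 24×16 matrix has rank 15, and its Smith normal form has invariant factors (1,1,1,1,1,1,1,1,1,1,1,1,1,1,1).

Now H_k = ker ∂_k / im ∂_{k+1}, so:

  H_2: rank ker ∂_2 − rank ∂_3 = (16 − 15) − 0 = 1, and there is no ∂_3, so H_2 = Z.

H_2 ≅ Z.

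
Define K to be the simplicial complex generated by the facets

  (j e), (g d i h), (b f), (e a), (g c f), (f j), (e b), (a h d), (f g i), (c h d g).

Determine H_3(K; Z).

H_3 = 0.

We work with the vertex ordering a < b < c < d < e < f < g < h < i < j. The simplices of K, each written with vertices in increasing order, are:

  0-simplices (10): a, b, c, d, e, f, g, h, i, j
  1-simplices (19): ad, ae, ah, be, bf, cd, cf, cg, ch, dg, dh, di, ej, fg, fi, fj, gh, gi, hi
  2-simplices (10): adh, cdg, cdh, cfg, cgh, dgh, dgi, dhi, fgi, ghi
  3-simplices (2): cdgh, dghi

giving chain groups C_0 ≅ Z^10, C_1 ≅ Z^19, C_2 ≅ Z^10, C_3 ≅ Z^2.

Boundary ∂_1: C_1 → C_0 sends each edge [p,q] (with p < q) to q − p.
The resulting 10×19 matrix has rank 9, and its Smith normal form has invariant factors (1,1,1,1,1,1,1,1,1).

The boundary map ∂_2: C_2 → C_1 acts by ∂[p,q,r] = [q,r] − [p,r] + [p,q]. For instance
  ∂fgi = gi − fi + fg,
  ∂ghi = hi − gi + gh.
As a 19×10 matrix over Z this has rank 8, with invariant factors (1,1,1,1,1,1,1,1).

The boundary map ∂_3: C_3 → C_2 sends each 3-simplex σ to the alternating sum Σ_i (−1)^i (σ with its i-th vertex removed). For instance
  ∂cdgh = dgh − cgh + cdh − cdg,
  ∂dghi = ghi − dhi + dgi − dgh.
The resulting 10×2 matrix has rank 2, and its Smith normal form has invariant factors (1,1).

Now H_k = ker ∂_k / im ∂_{k+1}, so:

  H_3: rank ker ∂_3 − rank ∂_4 = (2 − 2) − 0 = 0, and there is no ∂_4, so H_3 ≅ 0.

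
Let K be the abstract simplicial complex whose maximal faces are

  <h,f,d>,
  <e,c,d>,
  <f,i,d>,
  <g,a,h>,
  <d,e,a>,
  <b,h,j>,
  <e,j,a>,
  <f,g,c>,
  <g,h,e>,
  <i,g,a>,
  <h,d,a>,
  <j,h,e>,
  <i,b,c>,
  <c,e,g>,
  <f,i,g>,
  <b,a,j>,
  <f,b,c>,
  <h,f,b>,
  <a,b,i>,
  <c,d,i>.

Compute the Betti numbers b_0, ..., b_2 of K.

b_0 = 1, b_1 = 1, b_2 = 0.

Fix the vertex order a < b < c < d < e < f < g < h < i < j and write every simplex with vertices in increasing order. Then dim K = 2 and the simplices of K are:

  0-simplices (10): a, b, c, d, e, f, g, h, i, j
  1-simplices (30): ab, ad, ae, ag, ah, ai, aj, bc, bf, bh, bi, bj, cd, ce, cf, cg, ci, de, df, dh, di, eg, eh, ej, fg, fh, fi, gh, gi, hj
  2-simplices (20): abi, abj, ade, adh, aej, agh, agi, bcf, bci, bfh, bhj, cde, cdi, ceg, cfg, dfh, dfi, egh, ehj, fgi

giving chain groups C_0 ≅ Z^10, C_1 ≅ Z^30, C_2 ≅ Z^20.

Boundary ∂_1: C_1 → C_0 maps an edge to its endpoints' difference, ∂[p,q] = q − p. For instance
  ∂di = i − d.
The resulting 10×30 matrix has rank 9, and its Smith normal form has invariant factors (1,1,1,1,1,1,1,1,1).

The boundary map ∂_2: C_2 → C_1 sends each 2-simplex [p,q,r] to [q,r] − [p,r] + [p,q]. For instance
  ∂ade = de − ae + ad,
  ∂cde = de − ce + cd.
The resulting 30×20 matrix has rank 20, and its Smith normal form has invariant factors (1,1,1,1,1,1,1,1,1,1,1,1,1,1,1,1,1,1,1,2).

Reading off H_k = ker ∂_k / im ∂_{k+1}:

  H_0: rank C_0 − rank ∂_1 = 10 − 9 = 1, and the invariant factors of ∂_1 are all 1, so H_0 ≅ Z.
  H_1: rank ker ∂_1 − rank ∂_2 = (30 − 9) − 20 = 1, and ∂_2 has invariant factor 2 > 1, so H_1 ≅ Z ⊕ Z/2Z.
  H_2: rank ker ∂_2 − rank ∂_3 = (20 − 20) − 0 = 0, and there is no ∂_3, so H_2 ≅ 0.

As a check, the Euler characteristic is 10 − 30 + 20 = 0, which agrees with 1 − 1 + 0 = 0.
(K is a triangulation of the Klein bottle.)

Hence the Betti numbers are b_0 = 1, b_1 = 1, b_2 = 0.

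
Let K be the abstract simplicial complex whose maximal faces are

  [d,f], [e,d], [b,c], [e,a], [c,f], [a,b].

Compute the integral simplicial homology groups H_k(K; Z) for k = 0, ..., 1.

H_0 = Z,  H_1 = Z.

Order the vertices as a < b < c < d < e < f. Listing each simplex with vertices in this order, K has dimension 1 with simplices:

  0-simplices (6): a, b, c, d, e, f
  1-simplices (6): ab, ae, bc, cf, de, df

giving chain groups C_0 ≅ Z^6, C_1 ≅ Z^6.

∂_1: C_1 → C_0 sends each edge [p,q] (with p < q) to q − p. For instance
  ∂ae = e − a.
As a 6×6 matrix over Z this has rank 5, with invariant factors (1,1,1,1,1).

Computing H_k = (kernel of ∂_k) / (image of ∂_{k+1}):

  H_0: rank C_0 − rank ∂_1 = 6 − 5 = 1, and the invariant factors of ∂_1 are all 1, so H_0 = Z.
  H_1: rank ker ∂_1 − rank ∂_2 = (6 − 5) − 0 = 1, and there is no ∂_2, so H_1 = Z.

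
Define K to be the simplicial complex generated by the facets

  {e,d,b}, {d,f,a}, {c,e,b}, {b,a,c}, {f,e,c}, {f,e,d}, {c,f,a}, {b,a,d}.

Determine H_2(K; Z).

K has 6 vertices, 12 edges, 8 triangles.
rank ∂_2 = 7, rank ∂_3 = 0 ⇒ b_2 = 8 − 7 − 0 = 1. So H_2 ≅ Z.

H_2 ≅ Z.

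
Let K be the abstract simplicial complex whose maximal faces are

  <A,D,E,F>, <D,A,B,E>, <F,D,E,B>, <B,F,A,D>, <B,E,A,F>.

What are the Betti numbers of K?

b_0 = 1, b_1 = 0, b_2 = 0, b_3 = 1.

Fix the vertex order A < B < D < E < F and write every simplex with vertices in increasing order. Then dim K = 3 and the simplices of K are:

  0-simplices (5): A, B, D, E, F
  1-simplices (10): AB, AD, AE, AF, BD, BE, BF, DE, DF, EF
  2-simplices (10): ABD, ABE, ABF, ADE, ADF, AEF, BDE, BDF, BEF, DEF
  3-simplices (5): ABDE, ABDF, ABEF, ADEF, BDEF

Hence C_0 ≅ Z^5, C_1 ≅ Z^10, C_2 ≅ Z^10, C_3 ≅ Z^5.

The boundary map ∂_1: C_1 → C_0 maps an edge to its endpoints' difference, ∂[p,q] = q − p. For instance
  ∂BD = D − B.
This gives a 5×10 integer matrix of rank 4; reducing to Smith normal form yields diagonal entries (1,1,1,1).

Boundary ∂_2: C_2 → C_1 acts by ∂[p,q,r] = [q,r] − [p,r] + [p,q]. For instance
  ∂AEF = EF − AF + AE,
  ∂DEF = EF − DF + DE.
The 10×10 boundary matrix has rank 6 and Smith normal form diag(1,1,1,1,1,1).

∂_3: C_3 → C_2 sends each 3-simplex σ to the alternating sum Σ_i (−1)^i (σ with its i-th vertex removed). For instance
  ∂ADEF = DEF − AEF + ADF − ADE,
  ∂BDEF = DEF − BEF + BDF − BDE.
As a 10×5 matrix over Z this has rank 4, with invariant factors (1,1,1,1).

From H_k ≅ ker(∂_k) / im(∂_{k+1}) we obtain:

  H_0: rank C_0 − rank ∂_1 = 5 − 4 = 1, and the invariant factors of ∂_1 are all 1, so H_0 ≅ Z.
  H_1: rank ker ∂_1 − rank ∂_2 = (10 − 4) − 6 = 0, and the invariant factors of ∂_2 are all 1, so H_1 ≅ 0.
  H_2: rank ker ∂_2 − rank ∂_3 = (10 − 6) − 4 = 0, and the invariant factors of ∂_3 are all 1, so H_2 ≅ 0.
  H_3: rank ker ∂_3 − rank ∂_4 = (5 − 4) − 0 = 1, and there is no ∂_4, so H_3 ≅ Z.

(K is a triangulation of the 3-sphere S^3.)

Hence the Betti numbers are b_0 = 1, b_1 = 0, b_2 = 0, b_3 = 1.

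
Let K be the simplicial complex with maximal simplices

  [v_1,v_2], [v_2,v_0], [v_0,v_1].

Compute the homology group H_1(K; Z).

H_1 ≅ Z.

Take the total order v_0 < v_1 < v_2 on the vertex set. Then K (dimension 1) consists of the simplices:

  0-simplices (3): [v_0], [v_1], [v_2]
  1-simplices (3): [v_0,v_1], [v_0,v_2], [v_1,v_2]

Hence C_0 ≅ Z^3, C_1 ≅ Z^3.

The boundary map ∂_1: C_1 → C_0 is given by ∂[p,q] = [q] − [p]. For instance
  ∂[v_1,v_2] = [v_2] − [v_1].
This gives a 3×3 integer matrix of rank 2; reducing to Smith normal form yields diagonal entries (1,1).

From H_k ≅ ker(∂_k) / im(∂_{k+1}) we obtain:

  H_1: rank ker ∂_1 − rank ∂_2 = (3 − 2) − 0 = 1, and there is no ∂_2, so H_1 ≅ Z.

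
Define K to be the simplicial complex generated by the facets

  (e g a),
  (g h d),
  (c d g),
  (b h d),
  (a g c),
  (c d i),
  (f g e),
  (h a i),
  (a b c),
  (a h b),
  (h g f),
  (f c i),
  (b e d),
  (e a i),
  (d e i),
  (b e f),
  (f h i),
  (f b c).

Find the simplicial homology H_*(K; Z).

Order the vertices as a < b < c < d < e < f < g < h < i. Listing each simplex with vertices in this order, K has dimension 2 with simplices:

  0-simplices (9): a, b, c, d, e, f, g, h, i
  1-simplices (27): ab, ac, ae, ag, ah, ai, bc, bd, be, bf, bh, cd, cf, cg, ci, de, dg, dh, di, ef, eg, ei, fg, fh, fi, gh, hi
  2-simplices (18): abc, abh, acg, aeg, aei, ahi, bcf, bde, bdh, bef, cdg, cdi, cfi, dei, dgh, efg, fgh, fhi

giving chain groups C_0 ≅ Z^9, C_1 ≅ Z^27, C_2 ≅ Z^18.

The boundary map ∂_1: C_1 → C_0 is given by ∂[p,q] = [q] − [p].
The 9×27 boundary matrix has rank 8 and Smith normal form diag(1,1,1,1,1,1,1,1).

Boundary ∂_2: C_2 → C_1 maps a triangle to the signed sum of its edges. For instance
  ∂ahi = hi − ai + ah,
  ∂cfi = fi − ci + cf.
As a 27×18 matrix over Z this has rank 17, with invariant factors (1,1,1,1,1,1,1,1,1,1,1,1,1,1,1,1,1).

Now H_k = ker ∂_k / im ∂_{k+1}, so:

  H_0: rank C_0 − rank ∂_1 = 9 − 8 = 1, and the invariant factors of ∂_1 are all 1, so H_0 = Z.
  H_1: rank ker ∂_1 − rank ∂_2 = (27 − 8) − 17 = 2, and the invariant factors of ∂_2 are all 1, so H_1 = Z^2.
  H_2: rank ker ∂_2 − rank ∂_3 = (18 − 17) − 0 = 1, and there is no ∂_3, so H_2 = Z.

As a check, the Euler characteristic is 9 − 27 + 18 = 0, which agrees with 1 − 2 + 1 = 0.
(K is a triangulation of the torus T^2.)

H_0 = Z,  H_1 = Z^2,  H_2 = Z.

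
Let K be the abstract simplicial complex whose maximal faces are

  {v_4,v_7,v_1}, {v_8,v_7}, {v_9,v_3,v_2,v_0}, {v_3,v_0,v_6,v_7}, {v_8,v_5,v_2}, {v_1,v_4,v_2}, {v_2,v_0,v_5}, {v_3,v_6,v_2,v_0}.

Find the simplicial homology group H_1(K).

We work with the vertex ordering v_0 < v_1 < v_2 < v_3 < v_4 < v_5 < v_6 < v_7 < v_8 < v_9. The simplices of K, each written with vertices in increasing order, are:

  0-simplices (10): [v_0], [v_1], [v_2], [v_3], [v_4], [v_5], [v_6], [v_7], [v_8], [v_9]
  1-simplices (22): (22 of them)
  2-simplices (14): (14 of them)
  3-simplices (3): [v_0,v_2,v_3,v_6], [v_0,v_2,v_3,v_9], [v_0,v_3,v_6,v_7]

so the chain groups are C_0 ≅ Z^10, C_1 ≅ Z^22, C_2 ≅ Z^14, C_3 ≅ Z^3.

Boundary ∂_1: C_1 → C_0 sends each edge [p,q] (with p < q) to q − p. For instance
  ∂[v_0,v_2] = [v_2] − [v_0].
The resulting 10×22 matrix has rank 9, and its Smith normal form has invariant factors (1,1,1,1,1,1,1,1,1).

∂_2: C_2 → C_1 acts by ∂[p,q,r] = [q,r] − [p,r] + [p,q]. For instance
  ∂[v_0,v_2,v_6] = [v_2,v_6] − [v_0,v_6] + [v_0,v_2],
  ∂[v_0,v_2,v_5] = [v_2,v_5] − [v_0,v_5] + [v_0,v_2].
The 22×14 boundary matrix has rank 11 and Smith normal form diag(1,1,1,1,1,1,1,1,1,1,1).

∂_3: C_3 → C_2 sends each 3-simplex σ to the alternating sum Σ_i (−1)^i (σ with its i-th vertex removed). For instance
  ∂[v_0,v_3,v_6,v_7] = [v_3,v_6,v_7] − [v_0,v_6,v_7] + [v_0,v_3,v_7] − [v_0,v_3,v_6],
  ∂[v_0,v_2,v_3,v_6] = [v_2,v_3,v_6] − [v_0,v_3,v_6] + [v_0,v_2,v_6] − [v_0,v_2,v_3].
As a 14×3 matrix over Z this has rank 3, with invariant factors (1,1,1).

From H_k ≅ ker(∂_k) / im(∂_{k+1}) we obtain:

  H_1: rank ker ∂_1 − rank ∂_2 = (22 − 9) − 11 = 2, and the invariant factors of ∂_2 are all 1, so H_1 = Z^2.

H_1 = Z^2.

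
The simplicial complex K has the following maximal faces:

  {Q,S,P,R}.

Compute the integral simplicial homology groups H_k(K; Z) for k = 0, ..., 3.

H_0 = Z,  H_1 = 0,  H_2 = 0,  H_3 = 0.

Order the vertices as P < Q < R < S. Listing each simplex with vertices in this order, K has dimension 3 with simplices:

  0-simplices (4): P, Q, R, S
  1-simplices (6): PQ, PR, PS, QR, QS, RS
  2-simplices (4): PQR, PQS, PRS, QRS
  3-simplices (1): PQRS

so the chain groups are C_0 ≅ Z^4, C_1 ≅ Z^6, C_2 ≅ Z^4, C_3 ≅ Z^1.

∂_1: C_1 → C_0 sends each edge [p,q] (with p < q) to q − p. For instance
  ∂PS = S − P.
The 4×6 boundary matrix has rank 3 and Smith normal form diag(1,1,1).

The boundary map ∂_2: C_2 → C_1 acts by ∂[p,q,r] = [q,r] − [p,r] + [p,q]. For instance
  ∂PQS = QS − PS + PQ,
  ∂PRS = RS − PS + PR.
As a 6×4 matrix over Z this has rank 3, with invariant factors (1,1,1).

Boundary ∂_3: C_3 → C_2 sends each 3-simplex σ to the alternating sum Σ_i (−1)^i (σ with its i-th vertex removed). For instance
  ∂PQRS = QRS − PRS + PQS − PQR.
The resulting 4×1 matrix has rank 1, and its Smith normal form has invariant factors (1).

Reading off H_k = ker ∂_k / im ∂_{k+1}:

  H_0: rank C_0 − rank ∂_1 = 4 − 3 = 1, and the invariant factors of ∂_1 are all 1, so H_0 = Z.
  H_1: rank ker ∂_1 − rank ∂_2 = (6 − 3) − 3 = 0, and the invariant factors of ∂_2 are all 1, so H_1 = 0.
  H_2: rank ker ∂_2 − rank ∂_3 = (4 − 3) − 1 = 0, and the invariant factors of ∂_3 are all 1, so H_2 = 0.
  H_3: rank ker ∂_3 − rank ∂_4 = (1 − 1) − 0 = 0, and there is no ∂_4, so H_3 = 0.

(K is a triangulation of the 3-simplex.)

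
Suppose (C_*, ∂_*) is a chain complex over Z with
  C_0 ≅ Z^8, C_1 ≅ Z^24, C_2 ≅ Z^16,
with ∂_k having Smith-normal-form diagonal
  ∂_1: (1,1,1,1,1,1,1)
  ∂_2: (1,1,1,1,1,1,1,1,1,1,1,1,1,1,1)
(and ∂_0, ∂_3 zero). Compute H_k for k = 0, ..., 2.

H_0: b_0 = 8 − 0 − 7 = 1; torsion from ∂_1 factors > 1: none. So H_0 = Z.
H_1: b_1 = 24 − 7 − 15 = 2; torsion from ∂_2 factors > 1: none. So H_1 = Z^2.
H_2: b_2 = 16 − 15 − 0 = 1; torsion from ∂_3 factors > 1: none. So H_2 = Z.

H_0 = Z,  H_1 = Z^2,  H_2 = Z.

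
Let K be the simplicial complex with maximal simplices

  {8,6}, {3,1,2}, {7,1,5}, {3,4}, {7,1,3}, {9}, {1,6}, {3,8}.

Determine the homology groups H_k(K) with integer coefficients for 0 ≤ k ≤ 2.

We work with the vertex ordering 1 < 2 < 3 < 4 < 5 < 6 < 7 < 8 < 9. The simplices of K, each written with vertices in increasing order, are:

  0-simplices (9): [1], [2], [3], [4], [5], [6], [7], [8], [9]
  1-simplices (11): [1,2], [1,3], [1,5], [1,6], [1,7], [2,3], [3,4], [3,7], [3,8], [5,7], [6,8]
  2-simplices (3): [1,2,3], [1,3,7], [1,5,7]

Hence C_0 ≅ Z^9, C_1 ≅ Z^11, C_2 ≅ Z^3.

∂_1: C_1 → C_0 sends each edge [p,q] (with p < q) to q − p. For instance
  ∂[5,7] = [7] − [5].
As a 9×11 matrix over Z this has rank 7, with invariant factors (1,1,1,1,1,1,1).

Boundary ∂_2: C_2 → C_1 sends each 2-simplex [p,q,r] to [q,r] − [p,r] + [p,q]. For instance
  ∂[1,5,7] = [5,7] − [1,7] + [1,5],
  ∂[1,3,7] = [3,7] − [1,7] + [1,3].
This gives a 11×3 integer matrix of rank 3; reducing to Smith normal form yields diagonal entries (1,1,1).

Computing H_k = (kernel of ∂_k) / (image of ∂_{k+1}):

  H_0: rank C_0 − rank ∂_1 = 9 − 7 = 2, and the invariant factors of ∂_1 are all 1, so H_0 ≅ Z^2.
  H_1: rank ker ∂_1 − rank ∂_2 = (11 − 7) − 3 = 1, and the invariant factors of ∂_2 are all 1, so H_1 ≅ Z.
  H_2: rank ker ∂_2 − rank ∂_3 = (3 − 3) − 0 = 0, and there is no ∂_3, so H_2 ≅ 0.

H_0 ≅ Z^2,  H_1 ≅ Z,  H_2 = 0.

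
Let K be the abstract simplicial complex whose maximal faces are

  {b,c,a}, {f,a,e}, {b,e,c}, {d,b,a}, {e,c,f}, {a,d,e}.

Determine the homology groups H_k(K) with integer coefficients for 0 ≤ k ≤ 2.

K has 6 vertices, 12 edges, 6 triangles.
rank ∂_0 = 0, rank ∂_1 = 5 ⇒ b_0 = 6 − 0 − 5 = 1; all invariant factors of ∂_1 are 1 so no torsion. So H_0 = Z.
rank ∂_1 = 5, rank ∂_2 = 6 ⇒ b_1 = 12 − 5 − 6 = 1; all invariant factors of ∂_2 are 1 so no torsion. So H_1 = Z.
rank ∂_2 = 6, rank ∂_3 = 0 ⇒ b_2 = 6 − 6 − 0 = 0. So H_2 = 0.

H_0 ≅ Z,  H_1 ≅ Z,  H_2 = 0.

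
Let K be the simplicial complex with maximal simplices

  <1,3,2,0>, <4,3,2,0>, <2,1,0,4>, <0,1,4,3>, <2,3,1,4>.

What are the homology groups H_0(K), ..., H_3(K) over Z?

Take the total order 0 < 1 < 2 < 3 < 4 on the vertex set. Then K (dimension 3) consists of the simplices:

  0-simplices (5): [0], [1], [2], [3], [4]
  1-simplices (10): [0,1], [0,2], [0,3], [0,4], [1,2], [1,3], [1,4], [2,3], [2,4], [3,4]
  2-simplices (10): [0,1,2], [0,1,3], [0,1,4], [0,2,3], [0,2,4], [0,3,4], [1,2,3], [1,2,4], [1,3,4], [2,3,4]
  3-simplices (5): [0,1,2,3], [0,1,2,4], [0,1,3,4], [0,2,3,4], [1,2,3,4]

so the chain groups are C_0 ≅ Z^5, C_1 ≅ Z^10, C_2 ≅ Z^10, C_3 ≅ Z^5.

∂_1: C_1 → C_0 sends each edge [p,q] (with p < q) to q − p.
As a 5×10 matrix over Z this has rank 4, with invariant factors (1,1,1,1).

∂_2: C_2 → C_1 acts by ∂[p,q,r] = [q,r] − [p,r] + [p,q]. For instance
  ∂[0,1,4] = [1,4] − [0,4] + [0,1],
  ∂[1,2,4] = [2,4] − [1,4] + [1,2].
The 10×10 boundary matrix has rank 6 and Smith normal form diag(1,1,1,1,1,1).

∂_3: C_3 → C_2 sends each 3-simplex σ to the alternating sum Σ_i (−1)^i (σ with its i-th vertex removed). For instance
  ∂[0,1,2,4] = [1,2,4] − [0,2,4] + [0,1,4] − [0,1,2],
  ∂[0,1,3,4] = [1,3,4] − [0,3,4] + [0,1,4] − [0,1,3].
The resulting 10×5 matrix has rank 4, and its Smith normal form has invariant factors (1,1,1,1).

Now H_k = ker ∂_k / im ∂_{k+1}, so:

  H_0: rank C_0 − rank ∂_1 = 5 − 4 = 1, and the invariant factors of ∂_1 are all 1, so H_0 = Z.
  H_1: rank ker ∂_1 − rank ∂_2 = (10 − 4) − 6 = 0, and the invariant factors of ∂_2 are all 1, so H_1 = 0.
  H_2: rank ker ∂_2 − rank ∂_3 = (10 − 6) − 4 = 0, and the invariant factors of ∂_3 are all 1, so H_2 = 0.
  H_3: rank ker ∂_3 − rank ∂_4 = (5 − 4) − 0 = 1, and there is no ∂_4, so H_3 = Z.

H_0 = Z,  H_1 = 0,  H_2 = 0,  H_3 = Z.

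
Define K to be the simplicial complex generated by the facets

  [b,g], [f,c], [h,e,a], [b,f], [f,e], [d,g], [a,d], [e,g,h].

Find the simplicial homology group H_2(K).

H_2 = 0.

Take the total order a < b < c < d < e < f < g < h on the vertex set. Then K (dimension 2) consists of the simplices:

  0-simplices (8): a, b, c, d, e, f, g, h
  1-simplices (11): ad, ae, ah, bf, bg, cf, dg, ef, eg, eh, gh
  2-simplices (2): aeh, egh

Hence C_0 ≅ Z^8, C_1 ≅ Z^11, C_2 ≅ Z^2.

∂_1: C_1 → C_0 maps an edge to its endpoints' difference, ∂[p,q] = q − p. For instance
  ∂eh = h − e.
This gives a 8×11 integer matrix of rank 7; reducing to Smith normal form yields diagonal entries (1,1,1,1,1,1,1).

∂_2: C_2 → C_1 maps a triangle to the signed sum of its edges. For instance
  ∂egh = gh − eh + eg,
  ∂aeh = eh − ah + ae.
As a 11×2 matrix over Z this has rank 2, with invariant factors (1,1).

Now H_k = ker ∂_k / im ∂_{k+1}, so:

  H_2: rank ker ∂_2 − rank ∂_3 = (2 − 2) − 0 = 0, and there is no ∂_3, so H_2 = 0.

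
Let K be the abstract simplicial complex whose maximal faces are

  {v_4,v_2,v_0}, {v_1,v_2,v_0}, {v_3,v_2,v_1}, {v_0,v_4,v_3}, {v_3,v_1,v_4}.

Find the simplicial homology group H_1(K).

H_1 ≅ Z.

Order the vertices as v_0 < v_1 < v_2 < v_3 < v_4. Listing each simplex with vertices in this order, K has dimension 2 with simplices:

  0-simplices (5): [v_0], [v_1], [v_2], [v_3], [v_4]
  1-simplices (10): [v_0,v_1], [v_0,v_2], [v_0,v_3], [v_0,v_4], [v_1,v_2], [v_1,v_3], [v_1,v_4], [v_2,v_3], [v_2,v_4], [v_3,v_4]
  2-simplices (5): [v_0,v_1,v_2], [v_0,v_2,v_4], [v_0,v_3,v_4], [v_1,v_2,v_3], [v_1,v_3,v_4]

giving chain groups C_0 ≅ Z^5, C_1 ≅ Z^10, C_2 ≅ Z^5.

∂_1: C_1 → C_0 is given by ∂[p,q] = [q] − [p].
As a 5×10 matrix over Z this has rank 4, with invariant factors (1,1,1,1).

Boundary ∂_2: C_2 → C_1 sends each 2-simplex [p,q,r] to [q,r] − [p,r] + [p,q]. For instance
  ∂[v_1,v_2,v_3] = [v_2,v_3] − [v_1,v_3] + [v_1,v_2],
  ∂[v_1,v_3,v_4] = [v_3,v_4] − [v_1,v_4] + [v_1,v_3].
The 10×5 boundary matrix has rank 5 and Smith normal form diag(1,1,1,1,1).

Computing H_k = (kernel of ∂_k) / (image of ∂_{k+1}):

  H_1: rank ker ∂_1 − rank ∂_2 = (10 − 4) − 5 = 1, and the invariant factors of ∂_2 are all 1, so H_1 ≅ Z.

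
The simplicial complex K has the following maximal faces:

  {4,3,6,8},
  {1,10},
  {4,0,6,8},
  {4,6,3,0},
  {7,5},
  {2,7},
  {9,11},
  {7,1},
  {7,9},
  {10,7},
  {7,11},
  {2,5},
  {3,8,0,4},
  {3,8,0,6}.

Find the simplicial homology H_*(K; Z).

Fix the vertex order 0 < 1 < 2 < 3 < 4 < 5 < 6 < 7 < 8 < 9 < 10 < 11 and write every simplex with vertices in increasing order. Then dim K = 3 and the simplices of K are:

  0-simplices (12): [0], [1], [2], [3], [4], [5], [6], [7], [8], [9], [10], [11]
  1-simplices (19): [0,3], [0,4], [0,6], [0,8], [1,7], [1,10], [2,5], [2,7], [3,4], [3,6], [3,8], [4,6], [4,8], [5,7], [6,8], [7,9], [7,10], [7,11], [9,11]
  2-simplices (10): [0,3,4], [0,3,6], [0,3,8], [0,4,6], [0,4,8], [0,6,8], [3,4,6], [3,4,8], [3,6,8], [4,6,8]
  3-simplices (5): [0,3,4,6], [0,3,4,8], [0,3,6,8], [0,4,6,8], [3,4,6,8]

so the chain groups are C_0 ≅ Z^12, C_1 ≅ Z^19, C_2 ≅ Z^10, C_3 ≅ Z^5.

Boundary ∂_1: C_1 → C_0 maps an edge to its endpoints' difference, ∂[p,q] = q − p.
The resulting 12×19 matrix has rank 10, and its Smith normal form has invariant factors (1,1,1,1,1,1,1,1,1,1).

Boundary ∂_2: C_2 → C_1 maps a triangle to the signed sum of its edges. For instance
  ∂[0,3,4] = [3,4] − [0,4] + [0,3],
  ∂[3,6,8] = [6,8] − [3,8] + [3,6].
The resulting 19×10 matrix has rank 6, and its Smith normal form has invariant factors (1,1,1,1,1,1).

Boundary ∂_3: C_3 → C_2 sends each 3-simplex σ to the alternating sum Σ_i (−1)^i (σ with its i-th vertex removed). For instance
  ∂[0,3,4,8] = [3,4,8] − [0,4,8] + [0,3,8] − [0,3,4],
  ∂[3,4,6,8] = [4,6,8] − [3,6,8] + [3,4,8] − [3,4,6].
This gives a 10×5 integer matrix of rank 4; reducing to Smith normal form yields diagonal entries (1,1,1,1).

Now H_k = ker ∂_k / im ∂_{k+1}, so:

  H_0: rank C_0 − rank ∂_1 = 12 − 10 = 2, and the invariant factors of ∂_1 are all 1, so H_0 = Z^2.
  H_1: rank ker ∂_1 − rank ∂_2 = (19 − 10) − 6 = 3, and the invariant factors of ∂_2 are all 1, so H_1 = Z^3.
  H_2: rank ker ∂_2 − rank ∂_3 = (10 − 6) − 4 = 0, and the invariant factors of ∂_3 are all 1, so H_2 = 0.
  H_3: rank ker ∂_3 − rank ∂_4 = (5 − 4) − 0 = 1, and there is no ∂_4, so H_3 = Z.

H_0 ≅ Z^2,  H_1 ≅ Z^3,  H_2 = 0,  H_3 ≅ Z.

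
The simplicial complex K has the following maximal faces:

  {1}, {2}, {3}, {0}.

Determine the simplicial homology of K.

Fix the vertex order 0 < 1 < 2 < 3 and write every simplex with vertices in increasing order. Then dim K = 0 and the simplices of K are:

  0-simplices (4): [0], [1], [2], [3]

Hence C_0 ≅ Z^4.

From H_k ≅ ker(∂_k) / im(∂_{k+1}) we obtain:

  H_0: rank C_0 − rank ∂_1 = 4 − 0 = 4, and there is no ∂_1, so H_0 ≅ Z^4.

H_0 = Z^4.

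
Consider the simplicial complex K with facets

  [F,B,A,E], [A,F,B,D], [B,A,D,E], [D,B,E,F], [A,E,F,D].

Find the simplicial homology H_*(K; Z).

Order the vertices as A < B < D < E < F. Listing each simplex with vertices in this order, K has dimension 3 with simplices:

  0-simplices (5): A, B, D, E, F
  1-simplices (10): AB, AD, AE, AF, BD, BE, BF, DE, DF, EF
  2-simplices (10): ABD, ABE, ABF, ADE, ADF, AEF, BDE, BDF, BEF, DEF
  3-simplices (5): ABDE, ABDF, ABEF, ADEF, BDEF

Hence C_0 ≅ Z^5, C_1 ≅ Z^10, C_2 ≅ Z^10, C_3 ≅ Z^5.

∂_1: C_1 → C_0 is given by ∂[p,q] = [q] − [p]. For instance
  ∂BF = F − B.
As a 5×10 matrix over Z this has rank 4, with invariant factors (1,1,1,1).

∂_2: C_2 → C_1 acts by ∂[p,q,r] = [q,r] − [p,r] + [p,q]. For instance
  ∂AEF = EF − AF + AE,
  ∂ABD = BD − AD + AB.
This gives a 10×10 integer matrix of rank 6; reducing to Smith normal form yields diagonal entries (1,1,1,1,1,1).

The boundary map ∂_3: C_3 → C_2 sends each 3-simplex σ to the alternating sum Σ_i (−1)^i (σ with its i-th vertex removed). For instance
  ∂ABDF = BDF − ADF + ABF − ABD,
  ∂ABDE = BDE − ADE + ABE − ABD.
The 10×5 boundary matrix has rank 4 and Smith normal form diag(1,1,1,1).

Reading off H_k = ker ∂_k / im ∂_{k+1}:

  H_0: rank C_0 − rank ∂_1 = 5 − 4 = 1, and the invariant factors of ∂_1 are all 1, so H_0 = Z.
  H_1: rank ker ∂_1 − rank ∂_2 = (10 − 4) − 6 = 0, and the invariant factors of ∂_2 are all 1, so H_1 = 0.
  H_2: rank ker ∂_2 − rank ∂_3 = (10 − 6) − 4 = 0, and the invariant factors of ∂_3 are all 1, so H_2 = 0.
  H_3: rank ker ∂_3 − rank ∂_4 = (5 − 4) − 0 = 1, and there is no ∂_4, so H_3 = Z.

As a check, the Euler characteristic is 5 − 10 + 10 − 5 = 0, which agrees with 1 − 0 + 0 − 1 = 0.

H_0 = Z,  H_1 = 0,  H_2 = 0,  H_3 = Z.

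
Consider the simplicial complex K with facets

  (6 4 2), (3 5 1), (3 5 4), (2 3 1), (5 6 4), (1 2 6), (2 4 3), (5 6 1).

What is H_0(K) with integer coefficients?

H_0 ≅ Z.

Fix the vertex order 1 < 2 < 3 < 4 < 5 < 6 and write every simplex with vertices in increasing order. Then dim K = 2 and the simplices of K are:

  0-simplices (6): [1], [2], [3], [4], [5], [6]
  1-simplices (12): [1,2], [1,3], [1,5], [1,6], [2,3], [2,4], [2,6], [3,4], [3,5], [4,5], [4,6], [5,6]
  2-simplices (8): [1,2,3], [1,2,6], [1,3,5], [1,5,6], [2,3,4], [2,4,6], [3,4,5], [4,5,6]

so the chain groups are C_0 ≅ Z^6, C_1 ≅ Z^12, C_2 ≅ Z^8.

The boundary map ∂_1: C_1 → C_0 is given by ∂[p,q] = [q] − [p].
As a 6×12 matrix over Z this has rank 5, with invariant factors (1,1,1,1,1).

The boundary map ∂_2: C_2 → C_1 sends each 2-simplex [p,q,r] to [q,r] − [p,r] + [p,q]. For instance
  ∂[1,2,6] = [2,6] − [1,6] + [1,2],
  ∂[4,5,6] = [5,6] − [4,6] + [4,5].
As a 12×8 matrix over Z this has rank 7, with invariant factors (1,1,1,1,1,1,1).

Now H_k = ker ∂_k / im ∂_{k+1}, so:

  H_0: rank C_0 − rank ∂_1 = 6 − 5 = 1, and the invariant factors of ∂_1 are all 1, so H_0 ≅ Z.

(K is a triangulation of the 2-sphere S^2.)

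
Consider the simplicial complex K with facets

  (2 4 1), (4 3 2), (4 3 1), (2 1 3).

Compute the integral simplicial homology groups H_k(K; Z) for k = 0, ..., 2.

We work with the vertex ordering 1 < 2 < 3 < 4. The simplices of K, each written with vertices in increasing order, are:

  0-simplices (4): [1], [2], [3], [4]
  1-simplices (6): [1,2], [1,3], [1,4], [2,3], [2,4], [3,4]
  2-simplices (4): [1,2,3], [1,2,4], [1,3,4], [2,3,4]

giving chain groups C_0 ≅ Z^4, C_1 ≅ Z^6, C_2 ≅ Z^4.

The boundary map ∂_1: C_1 → C_0 is given by ∂[p,q] = [q] − [p]. For instance
  ∂[1,2] = [2] − [1].
As a 4×6 matrix over Z this has rank 3, with invariant factors (1,1,1).

Boundary ∂_2: C_2 → C_1 acts by ∂[p,q,r] = [q,r] − [p,r] + [p,q]. For instance
  ∂[1,2,3] = [2,3] − [1,3] + [1,2],
  ∂[1,2,4] = [2,4] − [1,4] + [1,2].
The resulting 6×4 matrix has rank 3, and its Smith normal form has invariant factors (1,1,1).

From H_k ≅ ker(∂_k) / im(∂_{k+1}) we obtain:

  H_0: rank C_0 − rank ∂_1 = 4 − 3 = 1, and the invariant factors of ∂_1 are all 1, so H_0 = Z.
  H_1: rank ker ∂_1 − rank ∂_2 = (6 − 3) − 3 = 0, and the invariant factors of ∂_2 are all 1, so H_1 = 0.
  H_2: rank ker ∂_2 − rank ∂_3 = (4 − 3) − 0 = 1, and there is no ∂_3, so H_2 = Z.

H_0 ≅ Z,  H_1 = 0,  H_2 ≅ Z.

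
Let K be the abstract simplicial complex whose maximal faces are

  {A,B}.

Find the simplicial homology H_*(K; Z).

H_0 ≅ Z,  H_1 = 0.

Take the total order A < B on the vertex set. Then K (dimension 1) consists of the simplices:

  0-simplices (2): A, B
  1-simplices (1): AB

Hence C_0 ≅ Z^2, C_1 ≅ Z^1.

Boundary ∂_1: C_1 → C_0 is given by ∂[p,q] = [q] − [p]. For instance
  ∂AB = B − A.
This gives a 2×1 integer matrix of rank 1; reducing to Smith normal form yields diagonal entries (1).

From H_k ≅ ker(∂_k) / im(∂_{k+1}) we obtain:

  H_0: rank C_0 − rank ∂_1 = 2 − 1 = 1, and the invariant factors of ∂_1 are all 1, so H_0 = Z.
  H_1: rank ker ∂_1 − rank ∂_2 = (1 − 1) − 0 = 0, and there is no ∂_2, so H_1 = 0.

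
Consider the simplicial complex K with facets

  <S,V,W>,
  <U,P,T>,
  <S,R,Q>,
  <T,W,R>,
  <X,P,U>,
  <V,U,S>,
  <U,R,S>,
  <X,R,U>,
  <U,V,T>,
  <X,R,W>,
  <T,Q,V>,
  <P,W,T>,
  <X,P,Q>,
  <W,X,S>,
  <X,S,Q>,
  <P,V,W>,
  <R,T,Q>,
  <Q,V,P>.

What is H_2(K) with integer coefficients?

H_2 ≅ 0.

Order the vertices as P < Q < R < S < T < U < V < W < X. Listing each simplex with vertices in this order, K has dimension 2 with simplices:

  0-simplices (9): P, Q, R, S, T, U, V, W, X
  1-simplices (27): PQ, PT, PU, PV, PW, PX, QR, QS, QT, QV, QX, RS, RT, RU, RW, RX, SU, SV, SW, SX, TU, TV, TW, UV, UX, VW, WX
  2-simplices (18): PQV, PQX, PTU, PTW, PUX, PVW, QRS, QRT, QSX, QTV, RSU, RTW, RUX, RWX, SUV, SVW, SWX, TUV

Hence C_0 ≅ Z^9, C_1 ≅ Z^27, C_2 ≅ Z^18.

Boundary ∂_1: C_1 → C_0 is given by ∂[p,q] = [q] − [p]. For instance
  ∂PT = T − P.
As a 9×27 matrix over Z this has rank 8, with invariant factors (1,1,1,1,1,1,1,1).

The boundary map ∂_2: C_2 → C_1 maps a triangle to the signed sum of its edges. For instance
  ∂PQX = QX − PX + PQ,
  ∂PTU = TU − PU + PT.
This gives a 27×18 integer matrix of rank 18; reducing to Smith normal form yields diagonal entries (1,1,1,1,1,1,1,1,1,1,1,1,1,1,1,1,1,2).

From H_k ≅ ker(∂_k) / im(∂_{k+1}) we obtain:

  H_2: rank ker ∂_2 − rank ∂_3 = (18 − 18) − 0 = 0, and there is no ∂_3, so H_2 = 0.

(K is a triangulation of the Klein bottle.)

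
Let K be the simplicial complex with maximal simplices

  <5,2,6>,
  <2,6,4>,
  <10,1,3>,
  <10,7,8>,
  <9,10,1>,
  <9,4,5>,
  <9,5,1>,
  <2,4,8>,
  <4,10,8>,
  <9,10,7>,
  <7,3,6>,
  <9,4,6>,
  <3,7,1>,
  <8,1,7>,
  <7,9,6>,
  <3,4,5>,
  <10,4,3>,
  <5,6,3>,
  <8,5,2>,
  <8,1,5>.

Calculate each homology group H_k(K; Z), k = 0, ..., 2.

H_0 = Z,  H_1 = Z ⊕ Z/2Z,  H_2 = 0.

K has 10 vertices, 30 edges, 20 triangles.
rank ∂_0 = 0, rank ∂_1 = 9 ⇒ b_0 = 10 − 0 − 9 = 1; all invariant factors of ∂_1 are 1 so no torsion. So H_0 ≅ Z.
rank ∂_1 = 9, rank ∂_2 = 20 ⇒ b_1 = 30 − 9 − 20 = 1; ∂_2 has invariant factor(s) [2] giving torsion. So H_1 ≅ Z ⊕ Z/2Z.
rank ∂_2 = 20, rank ∂_3 = 0 ⇒ b_2 = 20 − 20 − 0 = 0. So H_2 ≅ 0.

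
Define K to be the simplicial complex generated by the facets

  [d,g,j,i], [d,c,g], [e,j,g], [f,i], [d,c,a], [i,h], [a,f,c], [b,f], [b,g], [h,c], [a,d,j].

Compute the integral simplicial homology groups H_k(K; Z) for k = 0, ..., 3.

Take the total order a < b < c < d < e < f < g < h < i < j on the vertex set. Then K (dimension 3) consists of the simplices:

  0-simplices (10): a, b, c, d, e, f, g, h, i, j
  1-simplices (20): ac, ad, af, aj, bf, bg, cd, cf, cg, ch, dg, di, dj, eg, ej, fi, gi, gj, hi, ij
  2-simplices (9): acd, acf, adj, cdg, dgi, dgj, dij, egj, gij
  3-simplices (1): dgij

giving chain groups C_0 ≅ Z^10, C_1 ≅ Z^20, C_2 ≅ Z^9, C_3 ≅ Z^1.

The boundary map ∂_1: C_1 → C_0 is given by ∂[p,q] = [q] − [p].
The resulting 10×20 matrix has rank 9, and its Smith normal form has invariant factors (1,1,1,1,1,1,1,1,1).

The boundary map ∂_2: C_2 → C_1 maps a triangle to the signed sum of its edges. For instance
  ∂adj = dj − aj + ad,
  ∂acf = cf − af + ac.
This gives a 20×9 integer matrix of rank 8; reducing to Smith normal form yields diagonal entries (1,1,1,1,1,1,1,1).

Boundary ∂_3: C_3 → C_2 sends each 3-simplex σ to the alternating sum Σ_i (−1)^i (σ with its i-th vertex removed). For instance
  ∂dgij = gij − dij + dgj − dgi.
This gives a 9×1 integer matrix of rank 1; reducing to Smith normal form yields diagonal entries (1).

Now H_k = ker ∂_k / im ∂_{k+1}, so:

  H_0: rank C_0 − rank ∂_1 = 10 − 9 = 1, and the invariant factors of ∂_1 are all 1, so H_0 = Z.
  H_1: rank ker ∂_1 − rank ∂_2 = (20 − 9) − 8 = 3, and the invariant factors of ∂_2 are all 1, so H_1 = Z^3.
  H_2: rank ker ∂_2 − rank ∂_3 = (9 − 8) − 1 = 0, and the invariant factors of ∂_3 are all 1, so H_2 = 0.
  H_3: rank ker ∂_3 − rank ∂_4 = (1 − 1) − 0 = 0, and there is no ∂_4, so H_3 = 0.

H_0 ≅ Z,  H_1 ≅ Z^3,  H_2 = 0,  H_3 = 0.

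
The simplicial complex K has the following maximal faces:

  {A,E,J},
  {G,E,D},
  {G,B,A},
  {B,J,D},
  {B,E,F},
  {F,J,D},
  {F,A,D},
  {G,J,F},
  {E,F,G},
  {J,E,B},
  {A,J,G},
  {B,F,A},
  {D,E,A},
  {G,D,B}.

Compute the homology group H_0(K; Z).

H_0 = Z.

We work with the vertex ordering A < B < D < E < F < G < J. The simplices of K, each written with vertices in increasing order, are:

  0-simplices (7): A, B, D, E, F, G, J
  1-simplices (21): AB, AD, AE, AF, AG, AJ, BD, BE, BF, BG, BJ, DE, DF, DG, DJ, EF, EG, EJ, FG, FJ, GJ
  2-simplices (14): ABF, ABG, ADE, ADF, AEJ, AGJ, BDG, BDJ, BEF, BEJ, DEG, DFJ, EFG, FGJ

so the chain groups are C_0 ≅ Z^7, C_1 ≅ Z^21, C_2 ≅ Z^14.

∂_1: C_1 → C_0 sends each edge [p,q] (with p < q) to q − p.
As a 7×21 matrix over Z this has rank 6, with invariant factors (1,1,1,1,1,1).

Boundary ∂_2: C_2 → C_1 maps a triangle to the signed sum of its edges. For instance
  ∂BEJ = EJ − BJ + BE,
  ∂DEG = EG − DG + DE.
The resulting 21×14 matrix has rank 13, and its Smith normal form has invariant factors (1,1,1,1,1,1,1,1,1,1,1,1,1).

From H_k ≅ ker(∂_k) / im(∂_{k+1}) we obtain:

  H_0: rank C_0 − rank ∂_1 = 7 − 6 = 1, and the invariant factors of ∂_1 are all 1, so H_0 = Z.

(K is a triangulation of the torus T^2.)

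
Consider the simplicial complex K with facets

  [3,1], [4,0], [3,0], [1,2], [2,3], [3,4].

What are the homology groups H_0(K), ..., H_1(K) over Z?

Take the total order 0 < 1 < 2 < 3 < 4 on the vertex set. Then K (dimension 1) consists of the simplices:

  0-simplices (5): [0], [1], [2], [3], [4]
  1-simplices (6): [0,3], [0,4], [1,2], [1,3], [2,3], [3,4]

Hence C_0 ≅ Z^5, C_1 ≅ Z^6.

∂_1: C_1 → C_0 is given by ∂[p,q] = [q] − [p].
The 5×6 boundary matrix has rank 4 and Smith normal form diag(1,1,1,1).

Reading off H_k = ker ∂_k / im ∂_{k+1}:

  H_0: rank C_0 − rank ∂_1 = 5 − 4 = 1, and the invariant factors of ∂_1 are all 1, so H_0 = Z.
  H_1: rank ker ∂_1 − rank ∂_2 = (6 − 4) − 0 = 2, and there is no ∂_2, so H_1 = Z^2.

As a check, the Euler characteristic is 5 − 6 = -1, which agrees with 1 − 2 = -1.
(K is a triangulation of a wedge of 2 circles.)

H_0 = Z,  H_1 = Z^2.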